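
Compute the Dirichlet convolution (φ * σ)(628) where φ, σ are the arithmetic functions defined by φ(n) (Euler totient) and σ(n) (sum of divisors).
(φ * σ)(628) = 3768

Divisors of 628: [1, 2, 4, 157, 314, 628]. For each d | 628:
  d = 1: φ(1) · σ(628/1) = 1 · 1106 = 1106
  d = 2: φ(2) · σ(628/2) = 1 · 474 = 474
  d = 4: φ(4) · σ(628/4) = 2 · 158 = 316
  d = 157: φ(157) · σ(628/157) = 156 · 7 = 1092
  d = 314: φ(314) · σ(628/314) = 156 · 3 = 468
  d = 628: φ(628) · σ(628/628) = 312 · 1 = 312
Summing: (φ * σ)(628) = 1106 + 474 + 316 + 1092 + 468 + 312 = 3768.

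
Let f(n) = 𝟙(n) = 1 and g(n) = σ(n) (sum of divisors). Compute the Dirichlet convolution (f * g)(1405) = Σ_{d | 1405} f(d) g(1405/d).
(𝟙 * σ)(1405) = 1981

Divisors of 1405: [1, 5, 281, 1405]. For each d | 1405:
  d = 1: 𝟙(1) · σ(1405/1) = 1 · 1692 = 1692
  d = 5: 𝟙(5) · σ(1405/5) = 1 · 282 = 282
  d = 281: 𝟙(281) · σ(1405/281) = 1 · 6 = 6
  d = 1405: 𝟙(1405) · σ(1405/1405) = 1 · 1 = 1
Summing: (𝟙 * σ)(1405) = 1692 + 282 + 6 + 1 = 1981.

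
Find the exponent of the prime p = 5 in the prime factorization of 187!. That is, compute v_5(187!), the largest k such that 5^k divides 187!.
v_5(187!) = 45

Legendre's formula: v_p(n!) = Σ_{k ≥ 1} ⌊n / p^k⌋. For p = 5, n = 187, the terms are:
  ⌊187/5^1⌋ = ⌊187/5⌋ = 37
  ⌊187/5^2⌋ = ⌊187/25⌋ = 7
  ⌊187/5^3⌋ = ⌊187/125⌋ = 1
(the next term ⌊187/5^4⌋ = 0, terminating the sum). Summing: v_5(187!) = 37 + 7 + 1 = 45.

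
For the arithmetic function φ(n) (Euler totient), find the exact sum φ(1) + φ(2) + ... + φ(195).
Σ_{n ≤ 195} φ(n) = 11614

Compute φ(n) for each 1 ≤ n ≤ 195: φ(1) = 1, φ(2) = 1, φ(3) = 2, φ(4) = 2, φ(5) = 4, φ(6) = 2, φ(7) = 6, φ(8) = 4, φ(9) = 6, φ(10) = 4, φ(11) = 10, φ(12) = 4, φ(13) = 12, φ(14) = 6, φ(15) = 8, φ(16) = 8, φ(17) = 16, φ(18) = 6, φ(19) = 18, φ(20) = 8, φ(21) = 12, φ(22) = 10, φ(23) = 22, φ(24) = 8, φ(25) = 20, φ(26) = 12, φ(27) = 18, φ(28) = 12, φ(29) = 28, φ(30) = 8, φ(31) = 30, φ(32) = 16, φ(33) = 20, φ(34) = 16, φ(35) = 24, φ(36) = 12, φ(37) = 36, φ(38) = 18, φ(39) = 24, φ(40) = 16, φ(41) = 40, φ(42) = 12, φ(43) = 42, φ(44) = 20, φ(45) = 24, φ(46) = 22, φ(47) = 46, φ(48) = 16, φ(49) = 42, φ(50) = 20, φ(51) = 32, φ(52) = 24, φ(53) = 52, φ(54) = 18, φ(55) = 40, φ(56) = 24, φ(57) = 36, φ(58) = 28, φ(59) = 58, φ(60) = 16, φ(61) = 60, φ(62) = 30, φ(63) = 36, φ(64) = 32, φ(65) = 48, φ(66) = 20, φ(67) = 66, φ(68) = 32, φ(69) = 44, φ(70) = 24, φ(71) = 70, φ(72) = 24, φ(73) = 72, φ(74) = 36, φ(75) = 40, φ(76) = 36, φ(77) = 60, φ(78) = 24, φ(79) = 78, φ(80) = 32, φ(81) = 54, φ(82) = 40, φ(83) = 82, φ(84) = 24, φ(85) = 64, φ(86) = 42, φ(87) = 56, φ(88) = 40, φ(89) = 88, φ(90) = 24, φ(91) = 72, φ(92) = 44, φ(93) = 60, φ(94) = 46, φ(95) = 72, φ(96) = 32, φ(97) = 96, φ(98) = 42, φ(99) = 60, φ(100) = 40, φ(101) = 100, φ(102) = 32, φ(103) = 102, φ(104) = 48, φ(105) = 48, φ(106) = 52, φ(107) = 106, φ(108) = 36, φ(109) = 108, φ(110) = 40, φ(111) = 72, φ(112) = 48, φ(113) = 112, φ(114) = 36, φ(115) = 88, φ(116) = 56, φ(117) = 72, φ(118) = 58, φ(119) = 96, φ(120) = 32, φ(121) = 110, φ(122) = 60, φ(123) = 80, φ(124) = 60, φ(125) = 100, φ(126) = 36, φ(127) = 126, φ(128) = 64, φ(129) = 84, φ(130) = 48, φ(131) = 130, φ(132) = 40, φ(133) = 108, φ(134) = 66, φ(135) = 72, φ(136) = 64, φ(137) = 136, φ(138) = 44, φ(139) = 138, φ(140) = 48, φ(141) = 92, φ(142) = 70, φ(143) = 120, φ(144) = 48, φ(145) = 112, φ(146) = 72, φ(147) = 84, φ(148) = 72, φ(149) = 148, φ(150) = 40, φ(151) = 150, φ(152) = 72, φ(153) = 96, φ(154) = 60, φ(155) = 120, φ(156) = 48, φ(157) = 156, φ(158) = 78, φ(159) = 104, φ(160) = 64, φ(161) = 132, φ(162) = 54, φ(163) = 162, φ(164) = 80, φ(165) = 80, φ(166) = 82, φ(167) = 166, φ(168) = 48, φ(169) = 156, φ(170) = 64, φ(171) = 108, φ(172) = 84, φ(173) = 172, φ(174) = 56, φ(175) = 120, φ(176) = 80, φ(177) = 116, φ(178) = 88, φ(179) = 178, φ(180) = 48, φ(181) = 180, φ(182) = 72, φ(183) = 120, φ(184) = 88, φ(185) = 144, φ(186) = 60, φ(187) = 160, φ(188) = 92, φ(189) = 108, φ(190) = 72, φ(191) = 190, φ(192) = 64, φ(193) = 192, φ(194) = 96, φ(195) = 96. Summing all 195 values: 11614. (Average order: Σ_{n ≤ x} φ(n) ~ (3/π²) x². For x = 195, (3/π²)·195² ≈ 11558.21.)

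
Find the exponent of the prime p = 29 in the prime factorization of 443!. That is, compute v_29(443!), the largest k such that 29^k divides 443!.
v_29(443!) = 15

Legendre's formula: v_p(n!) = Σ_{k ≥ 1} ⌊n / p^k⌋. For p = 29, n = 443, the terms are:
  ⌊443/29^1⌋ = ⌊443/29⌋ = 15
(the next term ⌊443/29^2⌋ = 0, terminating the sum). Summing: v_29(443!) = 15 = 15.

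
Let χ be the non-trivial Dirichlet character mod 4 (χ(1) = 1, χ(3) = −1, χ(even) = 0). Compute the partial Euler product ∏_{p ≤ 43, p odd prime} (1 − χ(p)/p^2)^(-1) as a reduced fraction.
∏ = 11477831542914938630143/12524769798782976000000

The odd primes p ≤ 43 are [3, 5, 7, 11, 13, 17, 19, 23, 29, 31, 37, 41, 43]. For each, χ(p) = 1 if p ≡ 1 mod 4, χ(p) = −1 if p ≡ 3 mod 4. Taking (1 − χ(p)/p^2)^(-1) = p^2/(p^2 − χ(p)): (1 − (-1)/3^2)^(-1) · (1 − (1)/5^2)^(-1) · (1 − (-1)/7^2)^(-1) · (1 − (-1)/11^2)^(-1) · (1 − (1)/13^2)^(-1) · (1 − (1)/17^2)^(-1) · (1 − (-1)/19^2)^(-1) · (1 − (-1)/23^2)^(-1) · (1 − (1)/29^2)^(-1) · (1 − (-1)/31^2)^(-1) · (1 − (1)/37^2)^(-1) · (1 − (1)/41^2)^(-1) · (1 − (-1)/43^2)^(-1) = 11477831542914938630143/12524769798782976000000.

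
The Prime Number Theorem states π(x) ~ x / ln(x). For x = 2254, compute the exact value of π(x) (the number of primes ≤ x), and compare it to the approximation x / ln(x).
π(2254) = 335;  x/ln(x) ≈ 291.95;  relative error ≈ 12.85%.

Directly count primes up to 2254: π(2254) = 335. The PNT approximation gives 2254/ln(2254) ≈ 2254/7.72046 ≈ 291.95. Relative error (π(x) − x/ln(x)) / π(x) ≈ 12.85%; the approximation is known to undercount slightly (Li(x) is a better estimate).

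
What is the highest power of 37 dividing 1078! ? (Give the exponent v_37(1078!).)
v_37(1078!) = 29

Legendre's formula: v_p(n!) = Σ_{k ≥ 1} ⌊n / p^k⌋. For p = 37, n = 1078, the terms are:
  ⌊1078/37^1⌋ = ⌊1078/37⌋ = 29
(the next term ⌊1078/37^2⌋ = 0, terminating the sum). Summing: v_37(1078!) = 29 = 29.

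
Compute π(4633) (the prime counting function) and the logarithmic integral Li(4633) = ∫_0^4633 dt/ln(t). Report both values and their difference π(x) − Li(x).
π(4633) = 624;  Li(4633) ≈ 641.00;  π(x) − Li(x) ≈ -17.00.

Direct count of primes ≤ 4633 gives π(4633) = 624. Numerical evaluation of the logarithmic integral gives Li(4633) ≈ 641.00. The difference π(x) − Li(x) ≈ -17.00 is typically negative for small/moderate x (Li(x) overestimates), though Littlewood's theorem shows this sign changes infinitely often.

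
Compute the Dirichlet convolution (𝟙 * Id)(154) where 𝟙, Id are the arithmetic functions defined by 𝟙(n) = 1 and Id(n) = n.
(𝟙 * Id)(154) = 288

Divisors of 154: [1, 2, 7, 11, 14, 22, 77, 154]. For each d | 154:
  d = 1: 𝟙(1) · Id(154/1) = 1 · 154 = 154
  d = 2: 𝟙(2) · Id(154/2) = 1 · 77 = 77
  d = 7: 𝟙(7) · Id(154/7) = 1 · 22 = 22
  d = 11: 𝟙(11) · Id(154/11) = 1 · 14 = 14
  d = 14: 𝟙(14) · Id(154/14) = 1 · 11 = 11
  d = 22: 𝟙(22) · Id(154/22) = 1 · 7 = 7
  d = 77: 𝟙(77) · Id(154/77) = 1 · 2 = 2
  d = 154: 𝟙(154) · Id(154/154) = 1 · 1 = 1
Summing: (𝟙 * Id)(154) = 154 + 77 + 22 + 14 + 11 + 7 + 2 + 1 = 288.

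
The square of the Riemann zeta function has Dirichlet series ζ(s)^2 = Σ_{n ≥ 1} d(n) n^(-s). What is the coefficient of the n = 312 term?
d(312) = 16

ζ(s)^2 = (Σ 1/m^s)(Σ 1/k^s). The coefficient of 1/n^s in the product is the number of ordered pairs (m, k) with mk = n, which equals d(n). For n = 312, divisors are [1, 2, 3, 4, 6, 8, 12, 13, 24, 26, 39, 52, 78, 104, 156, 312], so d(312) = 16.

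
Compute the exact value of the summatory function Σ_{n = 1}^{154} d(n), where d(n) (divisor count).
Σ_{n ≤ 154} d(n) = 804

Compute d(n) for each 1 ≤ n ≤ 154: d(1) = 1, d(2) = 2, d(3) = 2, d(4) = 3, d(5) = 2, d(6) = 4, d(7) = 2, d(8) = 4, d(9) = 3, d(10) = 4, d(11) = 2, d(12) = 6, d(13) = 2, d(14) = 4, d(15) = 4, d(16) = 5, d(17) = 2, d(18) = 6, d(19) = 2, d(20) = 6, d(21) = 4, d(22) = 4, d(23) = 2, d(24) = 8, d(25) = 3, d(26) = 4, d(27) = 4, d(28) = 6, d(29) = 2, d(30) = 8, d(31) = 2, d(32) = 6, d(33) = 4, d(34) = 4, d(35) = 4, d(36) = 9, d(37) = 2, d(38) = 4, d(39) = 4, d(40) = 8, d(41) = 2, d(42) = 8, d(43) = 2, d(44) = 6, d(45) = 6, d(46) = 4, d(47) = 2, d(48) = 10, d(49) = 3, d(50) = 6, d(51) = 4, d(52) = 6, d(53) = 2, d(54) = 8, d(55) = 4, d(56) = 8, d(57) = 4, d(58) = 4, d(59) = 2, d(60) = 12, d(61) = 2, d(62) = 4, d(63) = 6, d(64) = 7, d(65) = 4, d(66) = 8, d(67) = 2, d(68) = 6, d(69) = 4, d(70) = 8, d(71) = 2, d(72) = 12, d(73) = 2, d(74) = 4, d(75) = 6, d(76) = 6, d(77) = 4, d(78) = 8, d(79) = 2, d(80) = 10, d(81) = 5, d(82) = 4, d(83) = 2, d(84) = 12, d(85) = 4, d(86) = 4, d(87) = 4, d(88) = 8, d(89) = 2, d(90) = 12, d(91) = 4, d(92) = 6, d(93) = 4, d(94) = 4, d(95) = 4, d(96) = 12, d(97) = 2, d(98) = 6, d(99) = 6, d(100) = 9, d(101) = 2, d(102) = 8, d(103) = 2, d(104) = 8, d(105) = 8, d(106) = 4, d(107) = 2, d(108) = 12, d(109) = 2, d(110) = 8, d(111) = 4, d(112) = 10, d(113) = 2, d(114) = 8, d(115) = 4, d(116) = 6, d(117) = 6, d(118) = 4, d(119) = 4, d(120) = 16, d(121) = 3, d(122) = 4, d(123) = 4, d(124) = 6, d(125) = 4, d(126) = 12, d(127) = 2, d(128) = 8, d(129) = 4, d(130) = 8, d(131) = 2, d(132) = 12, d(133) = 4, d(134) = 4, d(135) = 8, d(136) = 8, d(137) = 2, d(138) = 8, d(139) = 2, d(140) = 12, d(141) = 4, d(142) = 4, d(143) = 4, d(144) = 15, d(145) = 4, d(146) = 4, d(147) = 6, d(148) = 6, d(149) = 2, d(150) = 12, d(151) = 2, d(152) = 8, d(153) = 6, d(154) = 8. Summing all 154 values: 804. (Dirichlet's divisor formula: Σ_{n ≤ x} d(n) = x ln(x) + (2γ − 1) x + O(√x). For x = 154, the asymptotic estimate is ≈ 799.47.)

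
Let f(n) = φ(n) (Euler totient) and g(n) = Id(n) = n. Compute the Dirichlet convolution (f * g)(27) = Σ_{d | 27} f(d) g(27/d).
(φ * Id)(27) = 81

Divisors of 27: [1, 3, 9, 27]. For each d | 27:
  d = 1: φ(1) · Id(27/1) = 1 · 27 = 27
  d = 3: φ(3) · Id(27/3) = 2 · 9 = 18
  d = 9: φ(9) · Id(27/9) = 6 · 3 = 18
  d = 27: φ(27) · Id(27/27) = 18 · 1 = 18
Summing: (φ * Id)(27) = 27 + 18 + 18 + 18 = 81.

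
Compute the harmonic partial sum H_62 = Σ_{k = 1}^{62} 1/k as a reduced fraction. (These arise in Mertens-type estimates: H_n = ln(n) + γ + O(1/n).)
H_62 = 928551009361054917576341971/197044480683803711251893600

Direct summation: H_62 = 1 + 1/2 + ... + 1/62. The least common denominator is lcm(1, ..., 62) = 591133442051411133755680800; over this denominator the numerator is 591133442051411133755680800 + 295566721025705566877840400 + 197044480683803711251893600 + 147783360512852783438920200 + 118226688410282226751136160 + 98522240341901855625946800 + 84447634578773019107954400 + 73891680256426391719460100 + 65681493561267903750631200 + 59113344205141113375568080 + 53739403822855557614152800 + 49261120170950927812973400 + 45471803234723933365821600 + 42223817289386509553977200 + 39408896136760742250378720 + 36945840128213195859730050 + 34772555414788890220922400 + 32840746780633951875315600 + 31112286423758480723983200 + 29556672102570556687784040 + 28149211526257673035984800 + 26869701911427778807076400 + 25701454002235266685029600 + 24630560085475463906486700 + 23645337682056445350227232 + 22735901617361966682910800 + 21893831187089301250210400 + 21111908644693254776988600 + 20383911794876245991575200 + 19704448068380371125189360 + 19068820711335843024376800 + 18472920064106597929865025 + 17913134607618519204717600 + 17386277707394445110461200 + 16889526915754603821590880 + 16420373390316975937657800 + 15976579514903003615018400 + 15556143211879240361991600 + 15157267744907977788607200 + 14778336051285278343892020 + 14417888830522222774528800 + 14074605763128836517992400 + 13747289350032817064085600 + 13434850955713889403538200 + 13136298712253580750126240 + 12850727001117633342514800 + 12577307277689598590546400 + 12315280042737731953243350 + 12063947796967574158279200 + 11822668841028222675113616 + 11590851804929630073640800 + 11367950808680983341455400 + 11153461170781342146333600 + 10946915593544650625105200 + 10747880764571111522830560 + 10555954322346627388494300 + 10370762141252826907994400 + 10191955897438122995787600 + 10019210882227307351791200 + 9852224034190185562594680 + 9690712164777231700912800 + 9534410355667921512188400 = 2785653028083164752729025913, so H_62 = 2785653028083164752729025913/591133442051411133755680800; reducing by gcd(2785653028083164752729025913, 591133442051411133755680800) = 3 gives 928551009361054917576341971/197044480683803711251893600 ≈ 4.71239. (The PNT-adjacent estimate ln(62) + γ ≈ 4.70435 matches within O(1/n).)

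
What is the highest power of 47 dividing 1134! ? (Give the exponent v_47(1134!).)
v_47(1134!) = 24

Legendre's formula: v_p(n!) = Σ_{k ≥ 1} ⌊n / p^k⌋. For p = 47, n = 1134, the terms are:
  ⌊1134/47^1⌋ = ⌊1134/47⌋ = 24
(the next term ⌊1134/47^2⌋ = 0, terminating the sum). Summing: v_47(1134!) = 24 = 24.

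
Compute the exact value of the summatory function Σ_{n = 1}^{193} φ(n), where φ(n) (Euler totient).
Σ_{n ≤ 193} φ(n) = 11422

Compute φ(n) for each 1 ≤ n ≤ 193: φ(1) = 1, φ(2) = 1, φ(3) = 2, φ(4) = 2, φ(5) = 4, φ(6) = 2, φ(7) = 6, φ(8) = 4, φ(9) = 6, φ(10) = 4, φ(11) = 10, φ(12) = 4, φ(13) = 12, φ(14) = 6, φ(15) = 8, φ(16) = 8, φ(17) = 16, φ(18) = 6, φ(19) = 18, φ(20) = 8, φ(21) = 12, φ(22) = 10, φ(23) = 22, φ(24) = 8, φ(25) = 20, φ(26) = 12, φ(27) = 18, φ(28) = 12, φ(29) = 28, φ(30) = 8, φ(31) = 30, φ(32) = 16, φ(33) = 20, φ(34) = 16, φ(35) = 24, φ(36) = 12, φ(37) = 36, φ(38) = 18, φ(39) = 24, φ(40) = 16, φ(41) = 40, φ(42) = 12, φ(43) = 42, φ(44) = 20, φ(45) = 24, φ(46) = 22, φ(47) = 46, φ(48) = 16, φ(49) = 42, φ(50) = 20, φ(51) = 32, φ(52) = 24, φ(53) = 52, φ(54) = 18, φ(55) = 40, φ(56) = 24, φ(57) = 36, φ(58) = 28, φ(59) = 58, φ(60) = 16, φ(61) = 60, φ(62) = 30, φ(63) = 36, φ(64) = 32, φ(65) = 48, φ(66) = 20, φ(67) = 66, φ(68) = 32, φ(69) = 44, φ(70) = 24, φ(71) = 70, φ(72) = 24, φ(73) = 72, φ(74) = 36, φ(75) = 40, φ(76) = 36, φ(77) = 60, φ(78) = 24, φ(79) = 78, φ(80) = 32, φ(81) = 54, φ(82) = 40, φ(83) = 82, φ(84) = 24, φ(85) = 64, φ(86) = 42, φ(87) = 56, φ(88) = 40, φ(89) = 88, φ(90) = 24, φ(91) = 72, φ(92) = 44, φ(93) = 60, φ(94) = 46, φ(95) = 72, φ(96) = 32, φ(97) = 96, φ(98) = 42, φ(99) = 60, φ(100) = 40, φ(101) = 100, φ(102) = 32, φ(103) = 102, φ(104) = 48, φ(105) = 48, φ(106) = 52, φ(107) = 106, φ(108) = 36, φ(109) = 108, φ(110) = 40, φ(111) = 72, φ(112) = 48, φ(113) = 112, φ(114) = 36, φ(115) = 88, φ(116) = 56, φ(117) = 72, φ(118) = 58, φ(119) = 96, φ(120) = 32, φ(121) = 110, φ(122) = 60, φ(123) = 80, φ(124) = 60, φ(125) = 100, φ(126) = 36, φ(127) = 126, φ(128) = 64, φ(129) = 84, φ(130) = 48, φ(131) = 130, φ(132) = 40, φ(133) = 108, φ(134) = 66, φ(135) = 72, φ(136) = 64, φ(137) = 136, φ(138) = 44, φ(139) = 138, φ(140) = 48, φ(141) = 92, φ(142) = 70, φ(143) = 120, φ(144) = 48, φ(145) = 112, φ(146) = 72, φ(147) = 84, φ(148) = 72, φ(149) = 148, φ(150) = 40, φ(151) = 150, φ(152) = 72, φ(153) = 96, φ(154) = 60, φ(155) = 120, φ(156) = 48, φ(157) = 156, φ(158) = 78, φ(159) = 104, φ(160) = 64, φ(161) = 132, φ(162) = 54, φ(163) = 162, φ(164) = 80, φ(165) = 80, φ(166) = 82, φ(167) = 166, φ(168) = 48, φ(169) = 156, φ(170) = 64, φ(171) = 108, φ(172) = 84, φ(173) = 172, φ(174) = 56, φ(175) = 120, φ(176) = 80, φ(177) = 116, φ(178) = 88, φ(179) = 178, φ(180) = 48, φ(181) = 180, φ(182) = 72, φ(183) = 120, φ(184) = 88, φ(185) = 144, φ(186) = 60, φ(187) = 160, φ(188) = 92, φ(189) = 108, φ(190) = 72, φ(191) = 190, φ(192) = 64, φ(193) = 192. Summing all 193 values: 11422. (Average order: Σ_{n ≤ x} φ(n) ~ (3/π²) x². For x = 193, (3/π²)·193² ≈ 11322.34.)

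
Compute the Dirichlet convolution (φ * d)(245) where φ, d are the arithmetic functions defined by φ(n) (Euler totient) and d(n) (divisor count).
(φ * d)(245) = 342

Divisors of 245: [1, 5, 7, 35, 49, 245]. For each d | 245:
  d = 1: φ(1) · d(245/1) = 1 · 6 = 6
  d = 5: φ(5) · d(245/5) = 4 · 3 = 12
  d = 7: φ(7) · d(245/7) = 6 · 4 = 24
  d = 35: φ(35) · d(245/35) = 24 · 2 = 48
  d = 49: φ(49) · d(245/49) = 42 · 2 = 84
  d = 245: φ(245) · d(245/245) = 168 · 1 = 168
Summing: (φ * d)(245) = 6 + 12 + 24 + 48 + 84 + 168 = 342.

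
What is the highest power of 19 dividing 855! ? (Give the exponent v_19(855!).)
v_19(855!) = 47

Legendre's formula: v_p(n!) = Σ_{k ≥ 1} ⌊n / p^k⌋. For p = 19, n = 855, the terms are:
  ⌊855/19^1⌋ = ⌊855/19⌋ = 45
  ⌊855/19^2⌋ = ⌊855/361⌋ = 2
(the next term ⌊855/19^3⌋ = 0, terminating the sum). Summing: v_19(855!) = 45 + 2 = 47.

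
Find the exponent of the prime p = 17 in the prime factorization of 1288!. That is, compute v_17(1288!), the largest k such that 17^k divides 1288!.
v_17(1288!) = 79

Legendre's formula: v_p(n!) = Σ_{k ≥ 1} ⌊n / p^k⌋. For p = 17, n = 1288, the terms are:
  ⌊1288/17^1⌋ = ⌊1288/17⌋ = 75
  ⌊1288/17^2⌋ = ⌊1288/289⌋ = 4
(the next term ⌊1288/17^3⌋ = 0, terminating the sum). Summing: v_17(1288!) = 75 + 4 = 79.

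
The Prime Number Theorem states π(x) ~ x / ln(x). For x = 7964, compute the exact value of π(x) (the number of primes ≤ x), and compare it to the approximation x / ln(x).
π(7964) = 1006;  x/ln(x) ≈ 886.59;  relative error ≈ 11.87%.

Directly count primes up to 7964: π(7964) = 1006. The PNT approximation gives 7964/ln(7964) ≈ 7964/8.98269 ≈ 886.59. Relative error (π(x) − x/ln(x)) / π(x) ≈ 11.87%; the approximation is known to undercount slightly (Li(x) is a better estimate).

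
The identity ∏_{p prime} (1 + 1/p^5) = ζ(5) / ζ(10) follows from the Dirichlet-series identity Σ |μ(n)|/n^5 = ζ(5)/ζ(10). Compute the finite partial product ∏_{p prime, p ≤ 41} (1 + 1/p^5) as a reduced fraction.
∏ = 2294199100859320856712044015489323376462628228169728/2214697106235397372754351012341556576135326393821335

The primes p ≤ 41 are [2, 3, 5, 7, 11, 13, 17, 19, 23, 29, 31, 37, 41]. For each, (1 + 1/p^5) = (p^5 + 1)/p^5. Multiplying these fractions over p ∈ [2, 3, 5, 7, 11, 13, 17, 19, 23, 29, 31, 37, 41] gives 2294199100859320856712044015489323376462628228169728/2214697106235397372754351012341556576135326393821335. (In the limit P → ∞ this tends to ζ(5)/ζ(10).)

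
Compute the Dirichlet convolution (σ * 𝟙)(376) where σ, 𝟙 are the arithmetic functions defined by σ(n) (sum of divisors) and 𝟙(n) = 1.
(σ * 𝟙)(376) = 1274

Divisors of 376: [1, 2, 4, 8, 47, 94, 188, 376]. For each d | 376:
  d = 1: σ(1) · 𝟙(376/1) = 1 · 1 = 1
  d = 2: σ(2) · 𝟙(376/2) = 3 · 1 = 3
  d = 4: σ(4) · 𝟙(376/4) = 7 · 1 = 7
  d = 8: σ(8) · 𝟙(376/8) = 15 · 1 = 15
  d = 47: σ(47) · 𝟙(376/47) = 48 · 1 = 48
  d = 94: σ(94) · 𝟙(376/94) = 144 · 1 = 144
  d = 188: σ(188) · 𝟙(376/188) = 336 · 1 = 336
  d = 376: σ(376) · 𝟙(376/376) = 720 · 1 = 720
Summing: (σ * 𝟙)(376) = 1 + 3 + 7 + 15 + 48 + 144 + 336 + 720 = 1274.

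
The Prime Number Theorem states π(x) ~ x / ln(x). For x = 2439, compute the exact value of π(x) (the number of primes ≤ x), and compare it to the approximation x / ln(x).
π(2439) = 361;  x/ln(x) ≈ 312.72;  relative error ≈ 13.37%.

Directly count primes up to 2439: π(2439) = 361. The PNT approximation gives 2439/ln(2439) ≈ 2439/7.79934 ≈ 312.72. Relative error (π(x) − x/ln(x)) / π(x) ≈ 13.37%; the approximation is known to undercount slightly (Li(x) is a better estimate).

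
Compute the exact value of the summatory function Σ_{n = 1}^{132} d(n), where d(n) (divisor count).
Σ_{n ≤ 132} d(n) = 671

Compute d(n) for each 1 ≤ n ≤ 132: d(1) = 1, d(2) = 2, d(3) = 2, d(4) = 3, d(5) = 2, d(6) = 4, d(7) = 2, d(8) = 4, d(9) = 3, d(10) = 4, d(11) = 2, d(12) = 6, d(13) = 2, d(14) = 4, d(15) = 4, d(16) = 5, d(17) = 2, d(18) = 6, d(19) = 2, d(20) = 6, d(21) = 4, d(22) = 4, d(23) = 2, d(24) = 8, d(25) = 3, d(26) = 4, d(27) = 4, d(28) = 6, d(29) = 2, d(30) = 8, d(31) = 2, d(32) = 6, d(33) = 4, d(34) = 4, d(35) = 4, d(36) = 9, d(37) = 2, d(38) = 4, d(39) = 4, d(40) = 8, d(41) = 2, d(42) = 8, d(43) = 2, d(44) = 6, d(45) = 6, d(46) = 4, d(47) = 2, d(48) = 10, d(49) = 3, d(50) = 6, d(51) = 4, d(52) = 6, d(53) = 2, d(54) = 8, d(55) = 4, d(56) = 8, d(57) = 4, d(58) = 4, d(59) = 2, d(60) = 12, d(61) = 2, d(62) = 4, d(63) = 6, d(64) = 7, d(65) = 4, d(66) = 8, d(67) = 2, d(68) = 6, d(69) = 4, d(70) = 8, d(71) = 2, d(72) = 12, d(73) = 2, d(74) = 4, d(75) = 6, d(76) = 6, d(77) = 4, d(78) = 8, d(79) = 2, d(80) = 10, d(81) = 5, d(82) = 4, d(83) = 2, d(84) = 12, d(85) = 4, d(86) = 4, d(87) = 4, d(88) = 8, d(89) = 2, d(90) = 12, d(91) = 4, d(92) = 6, d(93) = 4, d(94) = 4, d(95) = 4, d(96) = 12, d(97) = 2, d(98) = 6, d(99) = 6, d(100) = 9, d(101) = 2, d(102) = 8, d(103) = 2, d(104) = 8, d(105) = 8, d(106) = 4, d(107) = 2, d(108) = 12, d(109) = 2, d(110) = 8, d(111) = 4, d(112) = 10, d(113) = 2, d(114) = 8, d(115) = 4, d(116) = 6, d(117) = 6, d(118) = 4, d(119) = 4, d(120) = 16, d(121) = 3, d(122) = 4, d(123) = 4, d(124) = 6, d(125) = 4, d(126) = 12, d(127) = 2, d(128) = 8, d(129) = 4, d(130) = 8, d(131) = 2, d(132) = 12. Summing all 132 values: 671. (Dirichlet's divisor formula: Σ_{n ≤ x} d(n) = x ln(x) + (2γ − 1) x + O(√x). For x = 132, the asymptotic estimate is ≈ 664.91.)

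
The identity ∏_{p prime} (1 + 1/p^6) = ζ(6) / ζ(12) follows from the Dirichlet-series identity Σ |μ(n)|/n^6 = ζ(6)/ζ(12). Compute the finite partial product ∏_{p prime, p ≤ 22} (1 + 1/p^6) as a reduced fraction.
∏ = 10322827120806625262196014218/10149346788166965945179821977

The primes p ≤ 22 are [2, 3, 5, 7, 11, 13, 17, 19]. For each, (1 + 1/p^6) = (p^6 + 1)/p^6. Multiplying these fractions over p ∈ [2, 3, 5, 7, 11, 13, 17, 19] gives 10322827120806625262196014218/10149346788166965945179821977. (In the limit P → ∞ this tends to ζ(6)/ζ(12).)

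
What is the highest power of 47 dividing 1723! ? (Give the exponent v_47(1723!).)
v_47(1723!) = 36

Legendre's formula: v_p(n!) = Σ_{k ≥ 1} ⌊n / p^k⌋. For p = 47, n = 1723, the terms are:
  ⌊1723/47^1⌋ = ⌊1723/47⌋ = 36
(the next term ⌊1723/47^2⌋ = 0, terminating the sum). Summing: v_47(1723!) = 36 = 36.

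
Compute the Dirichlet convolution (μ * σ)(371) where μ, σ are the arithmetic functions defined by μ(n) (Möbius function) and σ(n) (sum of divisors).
(μ * σ)(371) = 371

Divisors of 371: [1, 7, 53, 371]. For each d | 371:
  d = 1: μ(1) · σ(371/1) = 1 · 432 = 432
  d = 7: μ(7) · σ(371/7) = -1 · 54 = -54
  d = 53: μ(53) · σ(371/53) = -1 · 8 = -8
  d = 371: μ(371) · σ(371/371) = 1 · 1 = 1
Summing: (μ * σ)(371) = 432 + -54 + -8 + 1 = 371.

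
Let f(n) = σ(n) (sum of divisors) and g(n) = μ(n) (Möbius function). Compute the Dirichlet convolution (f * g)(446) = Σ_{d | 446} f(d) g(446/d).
(σ * μ)(446) = 446

Divisors of 446: [1, 2, 223, 446]. For each d | 446:
  d = 1: σ(1) · μ(446/1) = 1 · 1 = 1
  d = 2: σ(2) · μ(446/2) = 3 · -1 = -3
  d = 223: σ(223) · μ(446/223) = 224 · -1 = -224
  d = 446: σ(446) · μ(446/446) = 672 · 1 = 672
Summing: (σ * μ)(446) = 1 + -3 + -224 + 672 = 446.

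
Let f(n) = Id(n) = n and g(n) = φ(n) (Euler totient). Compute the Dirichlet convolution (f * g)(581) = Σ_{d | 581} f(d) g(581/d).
(Id * φ)(581) = 2145

Divisors of 581: [1, 7, 83, 581]. For each d | 581:
  d = 1: Id(1) · φ(581/1) = 1 · 492 = 492
  d = 7: Id(7) · φ(581/7) = 7 · 82 = 574
  d = 83: Id(83) · φ(581/83) = 83 · 6 = 498
  d = 581: Id(581) · φ(581/581) = 581 · 1 = 581
Summing: (Id * φ)(581) = 492 + 574 + 498 + 581 = 2145.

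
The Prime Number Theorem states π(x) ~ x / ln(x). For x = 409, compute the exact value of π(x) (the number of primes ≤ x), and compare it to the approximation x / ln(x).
π(409) = 80;  x/ln(x) ≈ 68.01;  relative error ≈ 14.99%.

Directly count primes up to 409: π(409) = 80. The PNT approximation gives 409/ln(409) ≈ 409/6.01372 ≈ 68.01. Relative error (π(x) − x/ln(x)) / π(x) ≈ 14.99%; the approximation is known to undercount slightly (Li(x) is a better estimate).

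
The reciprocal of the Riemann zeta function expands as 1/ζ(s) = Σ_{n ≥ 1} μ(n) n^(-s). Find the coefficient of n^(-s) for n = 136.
μ(136) = 0

Factor n = 136 = 2^3 · 17. μ(n) = 0 if any exponent ≥ 2 (not squarefree); otherwise μ(n) = (−1)^{ω(n)} where ω(n) is the number of distinct prime factors. Applying: μ(136) = 0.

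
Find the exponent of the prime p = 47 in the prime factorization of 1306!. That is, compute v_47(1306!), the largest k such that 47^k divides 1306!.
v_47(1306!) = 27

Legendre's formula: v_p(n!) = Σ_{k ≥ 1} ⌊n / p^k⌋. For p = 47, n = 1306, the terms are:
  ⌊1306/47^1⌋ = ⌊1306/47⌋ = 27
(the next term ⌊1306/47^2⌋ = 0, terminating the sum). Summing: v_47(1306!) = 27 = 27.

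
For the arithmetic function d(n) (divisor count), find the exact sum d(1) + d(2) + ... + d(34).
Σ_{n ≤ 34} d(n) = 127

Compute d(n) for each 1 ≤ n ≤ 34: d(1) = 1, d(2) = 2, d(3) = 2, d(4) = 3, d(5) = 2, d(6) = 4, d(7) = 2, d(8) = 4, d(9) = 3, d(10) = 4, d(11) = 2, d(12) = 6, d(13) = 2, d(14) = 4, d(15) = 4, d(16) = 5, d(17) = 2, d(18) = 6, d(19) = 2, d(20) = 6, d(21) = 4, d(22) = 4, d(23) = 2, d(24) = 8, d(25) = 3, d(26) = 4, d(27) = 4, d(28) = 6, d(29) = 2, d(30) = 8, d(31) = 2, d(32) = 6, d(33) = 4, d(34) = 4. Summing all 34 values: 127. (Dirichlet's divisor formula: Σ_{n ≤ x} d(n) = x ln(x) + (2γ − 1) x + O(√x). For x = 34, the asymptotic estimate is ≈ 125.15.)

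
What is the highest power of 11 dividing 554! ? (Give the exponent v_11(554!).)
v_11(554!) = 54

Legendre's formula: v_p(n!) = Σ_{k ≥ 1} ⌊n / p^k⌋. For p = 11, n = 554, the terms are:
  ⌊554/11^1⌋ = ⌊554/11⌋ = 50
  ⌊554/11^2⌋ = ⌊554/121⌋ = 4
(the next term ⌊554/11^3⌋ = 0, terminating the sum). Summing: v_11(554!) = 50 + 4 = 54.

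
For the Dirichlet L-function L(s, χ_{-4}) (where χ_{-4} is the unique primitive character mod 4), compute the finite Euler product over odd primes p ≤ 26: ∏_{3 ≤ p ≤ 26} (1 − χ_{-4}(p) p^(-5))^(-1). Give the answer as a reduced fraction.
∏ = 19221914719363107239019289471588875/19296053991287416836128860852453376

The odd primes p ≤ 26 are [3, 5, 7, 11, 13, 17, 19, 23]. For each, χ(p) = 1 if p ≡ 1 mod 4, χ(p) = −1 if p ≡ 3 mod 4. Taking (1 − χ(p)/p^5)^(-1) = p^5/(p^5 − χ(p)): (1 − (-1)/3^5)^(-1) · (1 − (1)/5^5)^(-1) · (1 − (-1)/7^5)^(-1) · (1 − (-1)/11^5)^(-1) · (1 − (1)/13^5)^(-1) · (1 − (1)/17^5)^(-1) · (1 − (-1)/19^5)^(-1) · (1 − (-1)/23^5)^(-1) = 19221914719363107239019289471588875/19296053991287416836128860852453376.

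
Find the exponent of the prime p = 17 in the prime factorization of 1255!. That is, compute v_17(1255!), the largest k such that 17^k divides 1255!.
v_17(1255!) = 77

Legendre's formula: v_p(n!) = Σ_{k ≥ 1} ⌊n / p^k⌋. For p = 17, n = 1255, the terms are:
  ⌊1255/17^1⌋ = ⌊1255/17⌋ = 73
  ⌊1255/17^2⌋ = ⌊1255/289⌋ = 4
(the next term ⌊1255/17^3⌋ = 0, terminating the sum). Summing: v_17(1255!) = 73 + 4 = 77.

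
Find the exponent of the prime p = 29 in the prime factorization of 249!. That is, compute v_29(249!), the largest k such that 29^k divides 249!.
v_29(249!) = 8

Legendre's formula: v_p(n!) = Σ_{k ≥ 1} ⌊n / p^k⌋. For p = 29, n = 249, the terms are:
  ⌊249/29^1⌋ = ⌊249/29⌋ = 8
(the next term ⌊249/29^2⌋ = 0, terminating the sum). Summing: v_29(249!) = 8 = 8.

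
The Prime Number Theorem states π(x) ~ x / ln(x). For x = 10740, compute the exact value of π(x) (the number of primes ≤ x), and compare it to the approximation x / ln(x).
π(10740) = 1310;  x/ln(x) ≈ 1157.11;  relative error ≈ 11.67%.

Directly count primes up to 10740: π(10740) = 1310. The PNT approximation gives 10740/ln(10740) ≈ 10740/9.28173 ≈ 1157.11. Relative error (π(x) − x/ln(x)) / π(x) ≈ 11.67%; the approximation is known to undercount slightly (Li(x) is a better estimate).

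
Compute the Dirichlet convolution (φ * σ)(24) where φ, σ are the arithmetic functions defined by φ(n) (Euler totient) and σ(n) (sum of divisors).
(φ * σ)(24) = 192

Divisors of 24: [1, 2, 3, 4, 6, 8, 12, 24]. For each d | 24:
  d = 1: φ(1) · σ(24/1) = 1 · 60 = 60
  d = 2: φ(2) · σ(24/2) = 1 · 28 = 28
  d = 3: φ(3) · σ(24/3) = 2 · 15 = 30
  d = 4: φ(4) · σ(24/4) = 2 · 12 = 24
  d = 6: φ(6) · σ(24/6) = 2 · 7 = 14
  d = 8: φ(8) · σ(24/8) = 4 · 4 = 16
  d = 12: φ(12) · σ(24/12) = 4 · 3 = 12
  d = 24: φ(24) · σ(24/24) = 8 · 1 = 8
Summing: (φ * σ)(24) = 60 + 28 + 30 + 24 + 14 + 16 + 12 + 8 = 192.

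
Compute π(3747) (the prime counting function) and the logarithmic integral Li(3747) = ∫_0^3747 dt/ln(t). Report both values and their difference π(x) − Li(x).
π(3747) = 522;  Li(3747) ≈ 534.74;  π(x) − Li(x) ≈ -12.74.

Direct count of primes ≤ 3747 gives π(3747) = 522. Numerical evaluation of the logarithmic integral gives Li(3747) ≈ 534.74. The difference π(x) − Li(x) ≈ -12.74 is typically negative for small/moderate x (Li(x) overestimates), though Littlewood's theorem shows this sign changes infinitely often.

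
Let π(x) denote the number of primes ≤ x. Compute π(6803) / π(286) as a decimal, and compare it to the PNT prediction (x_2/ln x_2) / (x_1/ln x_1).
π(6803)/π(286) = 876/61 ≈ 14.3607;  PNT prediction ≈ 15.2448.

π(286) = 61 and π(6803) = 876, so π(6803)/π(286) ≈ 14.3607. The PNT-predicted ratio is (6803/ln(6803)) / (286/ln(286)) ≈ 15.2448. The two agree to within a few percent, as expected.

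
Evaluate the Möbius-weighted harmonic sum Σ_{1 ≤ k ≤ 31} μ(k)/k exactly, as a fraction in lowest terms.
Σ μ(k)/k = -4193929329/66853496710

Values of μ(k) for 1 ≤ k ≤ 31: μ(1) = 1, μ(2) = -1, μ(3) = -1, μ(5) = -1, μ(6) = 1, μ(7) = -1, μ(10) = 1, μ(11) = -1, μ(13) = -1, μ(14) = 1, μ(15) = 1, μ(17) = -1, μ(19) = -1, μ(21) = 1, μ(22) = 1, μ(23) = -1, μ(26) = 1, μ(29) = -1, μ(30) = -1, μ(31) = -1, with μ = 0 on non-squarefree integers. Summing μ(k)/k for k where μ(k) ≠ 0 gives -4193929329/66853496710 ≈ -0.0627. (PNT ⟺ this sum → 0 as n → ∞.)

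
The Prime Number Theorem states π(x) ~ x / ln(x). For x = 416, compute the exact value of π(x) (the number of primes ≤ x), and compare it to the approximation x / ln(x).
π(416) = 80;  x/ln(x) ≈ 68.98;  relative error ≈ 13.77%.

Directly count primes up to 416: π(416) = 80. The PNT approximation gives 416/ln(416) ≈ 416/6.03069 ≈ 68.98. Relative error (π(x) − x/ln(x)) / π(x) ≈ 13.77%; the approximation is known to undercount slightly (Li(x) is a better estimate).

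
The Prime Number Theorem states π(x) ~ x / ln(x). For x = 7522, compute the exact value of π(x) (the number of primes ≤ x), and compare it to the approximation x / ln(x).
π(7522) = 952;  x/ln(x) ≈ 842.75;  relative error ≈ 11.48%.

Directly count primes up to 7522: π(7522) = 952. The PNT approximation gives 7522/ln(7522) ≈ 7522/8.92559 ≈ 842.75. Relative error (π(x) − x/ln(x)) / π(x) ≈ 11.48%; the approximation is known to undercount slightly (Li(x) is a better estimate).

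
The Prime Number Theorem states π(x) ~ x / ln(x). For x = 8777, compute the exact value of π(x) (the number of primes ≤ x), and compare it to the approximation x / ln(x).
π(8777) = 1093;  x/ln(x) ≈ 966.64;  relative error ≈ 11.56%.

Directly count primes up to 8777: π(8777) = 1093. The PNT approximation gives 8777/ln(8777) ≈ 8777/9.07989 ≈ 966.64. Relative error (π(x) − x/ln(x)) / π(x) ≈ 11.56%; the approximation is known to undercount slightly (Li(x) is a better estimate).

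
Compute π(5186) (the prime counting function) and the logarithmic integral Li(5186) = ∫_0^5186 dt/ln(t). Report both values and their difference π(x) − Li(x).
π(5186) = 690;  Li(5186) ≈ 706.07;  π(x) − Li(x) ≈ -16.07.

Direct count of primes ≤ 5186 gives π(5186) = 690. Numerical evaluation of the logarithmic integral gives Li(5186) ≈ 706.07. The difference π(x) − Li(x) ≈ -16.07 is typically negative for small/moderate x (Li(x) overestimates), though Littlewood's theorem shows this sign changes infinitely often.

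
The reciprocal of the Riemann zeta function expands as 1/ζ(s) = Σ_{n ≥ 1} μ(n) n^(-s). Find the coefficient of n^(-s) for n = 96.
μ(96) = 0

Factor n = 96 = 2^5 · 3. μ(n) = 0 if any exponent ≥ 2 (not squarefree); otherwise μ(n) = (−1)^{ω(n)} where ω(n) is the number of distinct prime factors. Applying: μ(96) = 0.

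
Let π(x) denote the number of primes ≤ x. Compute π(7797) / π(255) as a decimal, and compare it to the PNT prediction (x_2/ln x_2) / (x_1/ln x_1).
π(7797)/π(255) = 987/54 ≈ 18.2778;  PNT prediction ≈ 18.9067.

π(255) = 54 and π(7797) = 987, so π(7797)/π(255) ≈ 18.2778. The PNT-predicted ratio is (7797/ln(7797)) / (255/ln(255)) ≈ 18.9067. The two agree to within a few percent, as expected.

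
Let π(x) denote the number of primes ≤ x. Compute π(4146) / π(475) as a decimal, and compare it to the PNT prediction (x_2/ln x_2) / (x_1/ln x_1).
π(4146)/π(475) = 570/91 ≈ 6.2637;  PNT prediction ≈ 6.4582.

π(475) = 91 and π(4146) = 570, so π(4146)/π(475) ≈ 6.2637. The PNT-predicted ratio is (4146/ln(4146)) / (475/ln(475)) ≈ 6.4582. The two agree to within a few percent, as expected.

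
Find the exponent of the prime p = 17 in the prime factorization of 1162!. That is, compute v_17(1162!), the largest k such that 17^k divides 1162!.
v_17(1162!) = 72

Legendre's formula: v_p(n!) = Σ_{k ≥ 1} ⌊n / p^k⌋. For p = 17, n = 1162, the terms are:
  ⌊1162/17^1⌋ = ⌊1162/17⌋ = 68
  ⌊1162/17^2⌋ = ⌊1162/289⌋ = 4
(the next term ⌊1162/17^3⌋ = 0, terminating the sum). Summing: v_17(1162!) = 68 + 4 = 72.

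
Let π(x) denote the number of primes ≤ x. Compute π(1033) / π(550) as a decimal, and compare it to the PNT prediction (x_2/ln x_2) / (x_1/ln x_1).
π(1033)/π(550) = 174/101 ≈ 1.7228;  PNT prediction ≈ 1.7076.

π(550) = 101 and π(1033) = 174, so π(1033)/π(550) ≈ 1.7228. The PNT-predicted ratio is (1033/ln(1033)) / (550/ln(550)) ≈ 1.7076. The two agree to within a few percent, as expected.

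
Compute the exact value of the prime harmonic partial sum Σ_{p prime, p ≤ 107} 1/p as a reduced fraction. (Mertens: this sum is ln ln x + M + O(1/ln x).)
Σ 1/p = 4701017770207212913287900722730772880277689/2566376117594999414479597815340071648394470

π(107) = 28, so the primes ≤ 107 are [2, 3, 5, 7, 11, 13, 17, 19, 23, 29, 31, 37, 41, 43, 47, 53, 59, 61, 67, 71, 73, 79, 83, 89, 97, 101, 103, 107]. Summing 1/p over these primes: 4701017770207212913287900722730772880277689/2566376117594999414479597815340071648394470 ≈ 1.8318. Mertens estimate ln ln(107) + 0.2615 ≈ 1.8033.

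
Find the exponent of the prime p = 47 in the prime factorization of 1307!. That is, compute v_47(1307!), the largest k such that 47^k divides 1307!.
v_47(1307!) = 27

Legendre's formula: v_p(n!) = Σ_{k ≥ 1} ⌊n / p^k⌋. For p = 47, n = 1307, the terms are:
  ⌊1307/47^1⌋ = ⌊1307/47⌋ = 27
(the next term ⌊1307/47^2⌋ = 0, terminating the sum). Summing: v_47(1307!) = 27 = 27.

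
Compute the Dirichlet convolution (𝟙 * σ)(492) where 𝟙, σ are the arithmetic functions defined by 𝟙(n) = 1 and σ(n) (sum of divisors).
(𝟙 * σ)(492) = 2365

Divisors of 492: [1, 2, 3, 4, 6, 12, 41, 82, 123, 164, 246, 492]. For each d | 492:
  d = 1: 𝟙(1) · σ(492/1) = 1 · 1176 = 1176
  d = 2: 𝟙(2) · σ(492/2) = 1 · 504 = 504
  d = 3: 𝟙(3) · σ(492/3) = 1 · 294 = 294
  d = 4: 𝟙(4) · σ(492/4) = 1 · 168 = 168
  d = 6: 𝟙(6) · σ(492/6) = 1 · 126 = 126
  d = 12: 𝟙(12) · σ(492/12) = 1 · 42 = 42
  d = 41: 𝟙(41) · σ(492/41) = 1 · 28 = 28
  d = 82: 𝟙(82) · σ(492/82) = 1 · 12 = 12
  d = 123: 𝟙(123) · σ(492/123) = 1 · 7 = 7
  d = 164: 𝟙(164) · σ(492/164) = 1 · 4 = 4
  d = 246: 𝟙(246) · σ(492/246) = 1 · 3 = 3
  d = 492: 𝟙(492) · σ(492/492) = 1 · 1 = 1
Summing: (𝟙 * σ)(492) = 1176 + 504 + 294 + 168 + 126 + 42 + 28 + 12 + 7 + 4 + 3 + 1 = 2365.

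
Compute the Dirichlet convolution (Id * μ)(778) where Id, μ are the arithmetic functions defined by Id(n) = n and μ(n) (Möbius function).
(Id * μ)(778) = 388

Divisors of 778: [1, 2, 389, 778]. For each d | 778:
  d = 1: Id(1) · μ(778/1) = 1 · 1 = 1
  d = 2: Id(2) · μ(778/2) = 2 · -1 = -2
  d = 389: Id(389) · μ(778/389) = 389 · -1 = -389
  d = 778: Id(778) · μ(778/778) = 778 · 1 = 778
Summing: (Id * μ)(778) = 1 + -2 + -389 + 778 = 388.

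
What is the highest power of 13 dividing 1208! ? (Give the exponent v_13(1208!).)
v_13(1208!) = 99

Legendre's formula: v_p(n!) = Σ_{k ≥ 1} ⌊n / p^k⌋. For p = 13, n = 1208, the terms are:
  ⌊1208/13^1⌋ = ⌊1208/13⌋ = 92
  ⌊1208/13^2⌋ = ⌊1208/169⌋ = 7
(the next term ⌊1208/13^3⌋ = 0, terminating the sum). Summing: v_13(1208!) = 92 + 7 = 99.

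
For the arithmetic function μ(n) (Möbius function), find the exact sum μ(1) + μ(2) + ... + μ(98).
Σ_{n ≤ 98} μ(n) = 1

Compute μ(n) for each 1 ≤ n ≤ 98: μ(1) = 1, μ(2) = -1, μ(3) = -1, μ(4) = 0, μ(5) = -1, μ(6) = 1, μ(7) = -1, μ(8) = 0, μ(9) = 0, μ(10) = 1, μ(11) = -1, μ(12) = 0, μ(13) = -1, μ(14) = 1, μ(15) = 1, μ(16) = 0, μ(17) = -1, μ(18) = 0, μ(19) = -1, μ(20) = 0, μ(21) = 1, μ(22) = 1, μ(23) = -1, μ(24) = 0, μ(25) = 0, μ(26) = 1, μ(27) = 0, μ(28) = 0, μ(29) = -1, μ(30) = -1, μ(31) = -1, μ(32) = 0, μ(33) = 1, μ(34) = 1, μ(35) = 1, μ(36) = 0, μ(37) = -1, μ(38) = 1, μ(39) = 1, μ(40) = 0, μ(41) = -1, μ(42) = -1, μ(43) = -1, μ(44) = 0, μ(45) = 0, μ(46) = 1, μ(47) = -1, μ(48) = 0, μ(49) = 0, μ(50) = 0, μ(51) = 1, μ(52) = 0, μ(53) = -1, μ(54) = 0, μ(55) = 1, μ(56) = 0, μ(57) = 1, μ(58) = 1, μ(59) = -1, μ(60) = 0, μ(61) = -1, μ(62) = 1, μ(63) = 0, μ(64) = 0, μ(65) = 1, μ(66) = -1, μ(67) = -1, μ(68) = 0, μ(69) = 1, μ(70) = -1, μ(71) = -1, μ(72) = 0, μ(73) = -1, μ(74) = 1, μ(75) = 0, μ(76) = 0, μ(77) = 1, μ(78) = -1, μ(79) = -1, μ(80) = 0, μ(81) = 0, μ(82) = 1, μ(83) = -1, μ(84) = 0, μ(85) = 1, μ(86) = 1, μ(87) = 1, μ(88) = 0, μ(89) = -1, μ(90) = 0, μ(91) = 1, μ(92) = 0, μ(93) = 1, μ(94) = 1, μ(95) = 1, μ(96) = 0, μ(97) = -1, μ(98) = 0. Summing all 98 values: 1. (Mertens function M(x) = Σ_{n ≤ x} μ(n); on average M(x) should be small (PNT ⟺ M(x) = o(x)).)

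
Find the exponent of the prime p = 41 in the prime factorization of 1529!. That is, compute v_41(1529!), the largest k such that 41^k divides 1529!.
v_41(1529!) = 37

Legendre's formula: v_p(n!) = Σ_{k ≥ 1} ⌊n / p^k⌋. For p = 41, n = 1529, the terms are:
  ⌊1529/41^1⌋ = ⌊1529/41⌋ = 37
(the next term ⌊1529/41^2⌋ = 0, terminating the sum). Summing: v_41(1529!) = 37 = 37.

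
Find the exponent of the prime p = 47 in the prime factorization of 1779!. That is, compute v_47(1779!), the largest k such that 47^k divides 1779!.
v_47(1779!) = 37

Legendre's formula: v_p(n!) = Σ_{k ≥ 1} ⌊n / p^k⌋. For p = 47, n = 1779, the terms are:
  ⌊1779/47^1⌋ = ⌊1779/47⌋ = 37
(the next term ⌊1779/47^2⌋ = 0, terminating the sum). Summing: v_47(1779!) = 37 = 37.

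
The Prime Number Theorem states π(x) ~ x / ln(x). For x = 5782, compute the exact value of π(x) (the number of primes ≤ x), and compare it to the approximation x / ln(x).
π(5782) = 758;  x/ln(x) ≈ 667.47;  relative error ≈ 11.94%.

Directly count primes up to 5782: π(5782) = 758. The PNT approximation gives 5782/ln(5782) ≈ 5782/8.66250 ≈ 667.47. Relative error (π(x) − x/ln(x)) / π(x) ≈ 11.94%; the approximation is known to undercount slightly (Li(x) is a better estimate).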